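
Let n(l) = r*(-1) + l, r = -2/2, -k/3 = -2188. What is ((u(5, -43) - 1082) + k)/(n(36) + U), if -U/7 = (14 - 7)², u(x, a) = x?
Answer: -1829/102 ≈ -17.931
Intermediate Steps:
k = 6564 (k = -3*(-2188) = 6564)
r = -1 (r = -2*½ = -1)
U = -343 (U = -7*(14 - 7)² = -7*7² = -7*49 = -343)
n(l) = 1 + l (n(l) = -1*(-1) + l = 1 + l)
((u(5, -43) - 1082) + k)/(n(36) + U) = ((5 - 1082) + 6564)/((1 + 36) - 343) = (-1077 + 6564)/(37 - 343) = 5487/(-306) = 5487*(-1/306) = -1829/102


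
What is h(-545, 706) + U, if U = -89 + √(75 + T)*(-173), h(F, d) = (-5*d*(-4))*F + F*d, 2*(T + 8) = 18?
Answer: -8080259 - 346*√19 ≈ -8.0818e+6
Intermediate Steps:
T = 1 (T = -8 + (½)*18 = -8 + 9 = 1)
h(F, d) = 21*F*d (h(F, d) = (20*d)*F + F*d = 20*F*d + F*d = 21*F*d)
U = -89 - 346*√19 (U = -89 + √(75 + 1)*(-173) = -89 + √76*(-173) = -89 + (2*√19)*(-173) = -89 - 346*√19 ≈ -1597.2)
h(-545, 706) + U = 21*(-545)*706 + (-89 - 346*√19) = -8080170 + (-89 - 346*√19) = -8080259 - 346*√19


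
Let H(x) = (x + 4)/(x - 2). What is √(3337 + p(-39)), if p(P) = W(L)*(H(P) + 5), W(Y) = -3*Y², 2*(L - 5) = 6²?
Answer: I*√10006583/41 ≈ 77.154*I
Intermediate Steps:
H(x) = (4 + x)/(-2 + x)
L = 23 (L = 5 + (½)*6² = 5 + (½)*36 = 5 + 18 = 23)
p(P) = -7935 - 1587*(4 + P)/(-2 + P) (p(P) = (-3*23²)*((4 + P)/(-2 + P) + 5) = (-3*529)*(5 + (4 + P)/(-2 + P)) = -1587*(5 + (4 + P)/(-2 + P)) = -7935 - 1587*(4 + P)/(-2 + P))
√(3337 + p(-39)) = √(3337 + 9522*(1 - 1*(-39))/(-2 - 39)) = √(3337 + 9522*(1 + 39)/(-41)) = √(3337 + 9522*(-1/41)*40) = √(3337 - 380880/41) = √(-244063/41) = I*√10006583/41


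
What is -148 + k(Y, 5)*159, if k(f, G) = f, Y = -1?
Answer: -307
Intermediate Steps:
-148 + k(Y, 5)*159 = -148 - 1*159 = -148 - 159 = -307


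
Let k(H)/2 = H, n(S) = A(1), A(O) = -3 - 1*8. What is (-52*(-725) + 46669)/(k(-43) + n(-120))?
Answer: -84369/97 ≈ -869.78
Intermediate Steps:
A(O) = -11 (A(O) = -3 - 8 = -11)
n(S) = -11
k(H) = 2*H
(-52*(-725) + 46669)/(k(-43) + n(-120)) = (-52*(-725) + 46669)/(2*(-43) - 11) = (37700 + 46669)/(-86 - 11) = 84369/(-97) = 84369*(-1/97) = -84369/97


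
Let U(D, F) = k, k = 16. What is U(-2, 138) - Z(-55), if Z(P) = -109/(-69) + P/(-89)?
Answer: 84760/6141 ≈ 13.802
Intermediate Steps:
U(D, F) = 16
Z(P) = 109/69 - P/89 (Z(P) = -109*(-1/69) + P*(-1/89) = 109/69 - P/89)
U(-2, 138) - Z(-55) = 16 - (109/69 - 1/89*(-55)) = 16 - (109/69 + 55/89) = 16 - 1*13496/6141 = 16 - 13496/6141 = 84760/6141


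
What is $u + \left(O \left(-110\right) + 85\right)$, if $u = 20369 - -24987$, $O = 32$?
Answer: $41921$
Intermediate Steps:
$u = 45356$ ($u = 20369 + 24987 = 45356$)
$u + \left(O \left(-110\right) + 85\right) = 45356 + \left(32 \left(-110\right) + 85\right) = 45356 + \left(-3520 + 85\right) = 45356 - 3435 = 41921$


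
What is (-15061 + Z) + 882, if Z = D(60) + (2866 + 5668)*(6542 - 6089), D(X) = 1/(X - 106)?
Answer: 177179257/46 ≈ 3.8517e+6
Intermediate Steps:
D(X) = 1/(-106 + X)
Z = 177831491/46 (Z = 1/(-106 + 60) + (2866 + 5668)*(6542 - 6089) = 1/(-46) + 8534*453 = -1/46 + 3865902 = 177831491/46 ≈ 3.8659e+6)
(-15061 + Z) + 882 = (-15061 + 177831491/46) + 882 = 177138685/46 + 882 = 177179257/46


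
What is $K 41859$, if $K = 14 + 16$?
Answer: $1255770$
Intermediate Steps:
$K = 30$
$K 41859 = 30 \cdot 41859 = 1255770$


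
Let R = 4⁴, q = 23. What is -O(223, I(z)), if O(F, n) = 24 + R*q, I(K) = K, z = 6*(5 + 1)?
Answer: -5912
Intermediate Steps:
z = 36 (z = 6*6 = 36)
R = 256
O(F, n) = 5912 (O(F, n) = 24 + 256*23 = 24 + 5888 = 5912)
-O(223, I(z)) = -1*5912 = -5912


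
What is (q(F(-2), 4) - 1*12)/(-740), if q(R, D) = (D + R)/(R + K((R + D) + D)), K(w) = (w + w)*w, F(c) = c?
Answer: 419/25900 ≈ 0.016178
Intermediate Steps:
K(w) = 2*w² (K(w) = (2*w)*w = 2*w²)
q(R, D) = (D + R)/(R + 2*(R + 2*D)²) (q(R, D) = (D + R)/(R + 2*((R + D) + D)²) = (D + R)/(R + 2*((D + R) + D)²) = (D + R)/(R + 2*(R + 2*D)²))
(q(F(-2), 4) - 1*12)/(-740) = ((4 - 2)/(-2 + 2*(-2 + 2*4)²) - 1*12)/(-740) = (2/(-2 + 2*(-2 + 8)²) - 12)*(-1/740) = (2/(-2 + 2*6²) - 12)*(-1/740) = (2/(-2 + 2*36) - 12)*(-1/740) = (2/(-2 + 72) - 12)*(-1/740) = (2/70 - 12)*(-1/740) = ((1/70)*2 - 12)*(-1/740) = (1/35 - 12)*(-1/740) = -419/35*(-1/740) = 419/25900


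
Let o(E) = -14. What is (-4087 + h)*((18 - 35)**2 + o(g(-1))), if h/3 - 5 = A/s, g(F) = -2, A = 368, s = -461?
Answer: -516531400/461 ≈ -1.1205e+6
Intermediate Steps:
h = 5811/461 (h = 15 + 3*(368/(-461)) = 15 + 3*(368*(-1/461)) = 15 + 3*(-368/461) = 15 - 1104/461 = 5811/461 ≈ 12.605)
(-4087 + h)*((18 - 35)**2 + o(g(-1))) = (-4087 + 5811/461)*((18 - 35)**2 - 14) = -1878296*((-17)**2 - 14)/461 = -1878296*(289 - 14)/461 = -1878296/461*275 = -516531400/461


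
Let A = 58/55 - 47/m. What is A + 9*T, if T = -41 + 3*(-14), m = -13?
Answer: -530766/715 ≈ -742.33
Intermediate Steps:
A = 3339/715 (A = 58/55 - 47/(-13) = 58*(1/55) - 47*(-1/13) = 58/55 + 47/13 = 3339/715 ≈ 4.6699)
T = -83 (T = -41 - 42 = -83)
A + 9*T = 3339/715 + 9*(-83) = 3339/715 - 747 = -530766/715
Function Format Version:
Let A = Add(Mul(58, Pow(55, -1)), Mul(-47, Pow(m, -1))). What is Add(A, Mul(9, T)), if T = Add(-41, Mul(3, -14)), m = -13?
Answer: Rational(-530766, 715) ≈ -742.33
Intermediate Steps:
A = Rational(3339, 715) (A = Add(Mul(58, Pow(55, -1)), Mul(-47, Pow(-13, -1))) = Add(Mul(58, Rational(1, 55)), Mul(-47, Rational(-1, 13))) = Add(Rational(58, 55), Rational(47, 13)) = Rational(3339, 715) ≈ 4.6699)
T = -83 (T = Add(-41, -42) = -83)
Add(A, Mul(9, T)) = Add(Rational(3339, 715), Mul(9, -83)) = Add(Rational(3339, 715), -747) = Rational(-530766, 715)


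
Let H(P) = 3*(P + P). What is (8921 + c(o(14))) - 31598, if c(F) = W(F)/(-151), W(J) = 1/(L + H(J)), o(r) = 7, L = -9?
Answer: -112999492/4983 ≈ -22677.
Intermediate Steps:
H(P) = 6*P (H(P) = 3*(2*P) = 6*P)
W(J) = 1/(-9 + 6*J)
c(F) = -1/(453*(-3 + 2*F)) (c(F) = (1/(3*(-3 + 2*F)))/(-151) = (1/(3*(-3 + 2*F)))*(-1/151) = -1/(453*(-3 + 2*F)))
(8921 + c(o(14))) - 31598 = (8921 - 1/(-1359 + 906*7)) - 31598 = (8921 - 1/(-1359 + 6342)) - 31598 = (8921 - 1/4983) - 31598 = 44453342/4983 - 31598 = -112999492/4983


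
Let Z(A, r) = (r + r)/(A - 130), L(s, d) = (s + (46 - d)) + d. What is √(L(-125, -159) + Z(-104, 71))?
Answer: I*√121082/39 ≈ 8.9223*I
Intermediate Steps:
L(s, d) = 46 + s (L(s, d) = (46 + s - d) + d = 46 + s)
Z(A, r) = 2*r/(-130 + A) (Z(A, r) = (2*r)/(-130 + A) = 2*r/(-130 + A))
√(L(-125, -159) + Z(-104, 71)) = √((46 - 125) + 2*71/(-130 - 104)) = √(-79 + 2*71/(-234)) = √(-79 + 2*71*(-1/234)) = √(-79 - 71/117) = √(-9314/117) = I*√121082/39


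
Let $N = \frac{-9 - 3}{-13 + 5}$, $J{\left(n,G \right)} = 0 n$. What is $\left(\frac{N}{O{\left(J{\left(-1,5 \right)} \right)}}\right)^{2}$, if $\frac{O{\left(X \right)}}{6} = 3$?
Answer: $\frac{1}{144} \approx 0.0069444$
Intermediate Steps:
$J{\left(n,G \right)} = 0$
$O{\left(X \right)} = 18$ ($O{\left(X \right)} = 6 \cdot 3 = 18$)
$N = \frac{3}{2}$ ($N = - \frac{12}{-8} = \left(-12\right) \left(- \frac{1}{8}\right) = \frac{3}{2} \approx 1.5$)
$\left(\frac{N}{O{\left(J{\left(-1,5 \right)} \right)}}\right)^{2} = \left(\frac{3}{2 \cdot 18}\right)^{2} = \left(\frac{3}{2} \cdot \frac{1}{18}\right)^{2} = \left(\frac{1}{12}\right)^{2} = \frac{1}{144}$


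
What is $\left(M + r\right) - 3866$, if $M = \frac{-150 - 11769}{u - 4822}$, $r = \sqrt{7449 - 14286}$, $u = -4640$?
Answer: $- \frac{12189391}{3154} + i \sqrt{6837} \approx -3864.7 + 82.686 i$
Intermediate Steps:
$r = i \sqrt{6837}$ ($r = \sqrt{-6837} = i \sqrt{6837} \approx 82.686 i$)
$M = \frac{3973}{3154}$ ($M = \frac{-150 - 11769}{-4640 - 4822} = - \frac{11919}{-9462} = \left(-11919\right) \left(- \frac{1}{9462}\right) = \frac{3973}{3154} \approx 1.2597$)
$\left(M + r\right) - 3866 = \left(\frac{3973}{3154} + i \sqrt{6837}\right) - 3866 = - \frac{12189391}{3154} + i \sqrt{6837}$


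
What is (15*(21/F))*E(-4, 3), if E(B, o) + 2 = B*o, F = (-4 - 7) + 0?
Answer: 4410/11 ≈ 400.91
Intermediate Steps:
F = -11 (F = -11 + 0 = -11)
E(B, o) = -2 + B*o
(15*(21/F))*E(-4, 3) = (15*(21/(-11)))*(-2 - 4*3) = (15*(21*(-1/11)))*(-2 - 12) = (15*(-21/11))*(-14) = -315/11*(-14) = 4410/11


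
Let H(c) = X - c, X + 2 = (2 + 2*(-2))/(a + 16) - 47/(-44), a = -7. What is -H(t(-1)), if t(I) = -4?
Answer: -1127/396 ≈ -2.8460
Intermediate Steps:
X = -457/396 (X = -2 + ((2 + 2*(-2))/(-7 + 16) - 47/(-44)) = -2 + ((2 - 4)/9 - 47*(-1/44)) = -2 + (-2*⅑ + 47/44) = -2 + (-2/9 + 47/44) = -2 + 335/396 = -457/396 ≈ -1.1540)
H(c) = -457/396 - c
-H(t(-1)) = -(-457/396 - 1*(-4)) = -(-457/396 + 4) = -1*1127/396 = -1127/396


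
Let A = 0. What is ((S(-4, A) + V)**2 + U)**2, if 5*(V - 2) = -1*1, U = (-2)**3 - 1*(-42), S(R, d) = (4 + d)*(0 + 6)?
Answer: 305935081/625 ≈ 4.8950e+5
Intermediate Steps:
S(R, d) = 24 + 6*d (S(R, d) = (4 + d)*6 = 24 + 6*d)
U = 34 (U = -8 + 42 = 34)
V = 9/5 (V = 2 + (-1*1)/5 = 2 + (1/5)*(-1) = 2 - 1/5 = 9/5 ≈ 1.8000)
((S(-4, A) + V)**2 + U)**2 = (((24 + 6*0) + 9/5)**2 + 34)**2 = (((24 + 0) + 9/5)**2 + 34)**2 = ((24 + 9/5)**2 + 34)**2 = ((129/5)**2 + 34)**2 = (16641/25 + 34)**2 = (17491/25)**2 = 305935081/625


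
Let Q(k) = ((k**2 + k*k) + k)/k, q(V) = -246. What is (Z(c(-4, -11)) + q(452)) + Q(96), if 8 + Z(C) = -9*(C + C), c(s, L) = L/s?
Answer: -221/2 ≈ -110.50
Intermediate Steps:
Q(k) = (k + 2*k**2)/k (Q(k) = ((k**2 + k**2) + k)/k = (2*k**2 + k)/k = (k + 2*k**2)/k)
Z(C) = -8 - 18*C (Z(C) = -8 - 9*(C + C) = -8 - 18*C)
(Z(c(-4, -11)) + q(452)) + Q(96) = ((-8 - (-198)/(-4)) - 246) + (1 + 2*96) = ((-8 - (-198)*(-1)/4) - 246) + (1 + 192) = ((-8 - 18*11/4) - 246) + 193 = ((-8 - 99/2) - 246) + 193 = (-115/2 - 246) + 193 = -607/2 + 193 = -221/2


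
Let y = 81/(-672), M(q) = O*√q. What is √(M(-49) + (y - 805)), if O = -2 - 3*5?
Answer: √(-2524858 - 373184*I)/56 ≈ 2.0913 - 28.452*I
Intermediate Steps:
O = -17 (O = -2 - 15 = -17)
M(q) = -17*√q
y = -27/224 (y = 81*(-1/672) = -27/224 ≈ -0.12054)
√(M(-49) + (y - 805)) = √(-119*I + (-27/224 - 805)) = √(-119*I - 180347/224) = √(-180347/224 - 119*I)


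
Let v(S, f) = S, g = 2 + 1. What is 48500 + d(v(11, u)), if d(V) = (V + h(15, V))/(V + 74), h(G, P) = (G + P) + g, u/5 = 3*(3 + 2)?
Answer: 824508/17 ≈ 48501.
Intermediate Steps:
g = 3
u = 75 (u = 5*(3*(3 + 2)) = 5*(3*5) = 5*15 = 75)
h(G, P) = 3 + G + P (h(G, P) = (G + P) + 3 = 3 + G + P)
d(V) = (18 + 2*V)/(74 + V) (d(V) = (V + (3 + 15 + V))/(V + 74) = (V + (18 + V))/(74 + V) = (18 + 2*V)/(74 + V))
48500 + d(v(11, u)) = 48500 + 2*(9 + 11)/(74 + 11) = 48500 + 2*20/85 = 48500 + 2*(1/85)*20 = 48500 + 8/17 = 824508/17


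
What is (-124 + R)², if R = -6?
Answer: 16900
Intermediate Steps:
(-124 + R)² = (-124 - 6)² = (-130)² = 16900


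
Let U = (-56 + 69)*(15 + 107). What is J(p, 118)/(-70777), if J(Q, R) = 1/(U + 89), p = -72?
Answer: -1/118551475 ≈ -8.4352e-9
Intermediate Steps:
U = 1586 (U = 13*122 = 1586)
J(Q, R) = 1/1675 (J(Q, R) = 1/(1586 + 89) = 1/1675)
J(p, 118)/(-70777) = (1/1675)/(-70777) = (1/1675)*(-1/70777) = -1/118551475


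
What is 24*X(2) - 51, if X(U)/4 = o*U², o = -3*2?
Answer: -2355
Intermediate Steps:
o = -6
X(U) = -24*U² (X(U) = 4*(-6*U²) = -24*U²)
24*X(2) - 51 = 24*(-24*2²) - 51 = 24*(-24*4) - 51 = 24*(-96) - 51 = -2304 - 51 = -2355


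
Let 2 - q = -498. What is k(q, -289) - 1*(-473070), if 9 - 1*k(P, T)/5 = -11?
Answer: 473170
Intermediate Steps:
q = 500 (q = 2 - 1*(-498) = 2 + 498 = 500)
k(P, T) = 100 (k(P, T) = 45 - 5*(-11) = 45 + 55 = 100)
k(q, -289) - 1*(-473070) = 100 - 1*(-473070) = 100 + 473070 = 473170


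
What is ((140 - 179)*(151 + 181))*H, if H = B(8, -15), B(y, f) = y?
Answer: -103584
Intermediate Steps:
H = 8
((140 - 179)*(151 + 181))*H = ((140 - 179)*(151 + 181))*8 = -39*332*8 = -12948*8 = -103584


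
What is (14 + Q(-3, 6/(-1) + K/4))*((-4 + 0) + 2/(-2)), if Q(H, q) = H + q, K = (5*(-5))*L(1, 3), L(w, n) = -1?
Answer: -225/4 ≈ -56.250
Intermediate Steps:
K = 25 (K = (5*(-5))*(-1) = -25*(-1) = 25)
(14 + Q(-3, 6/(-1) + K/4))*((-4 + 0) + 2/(-2)) = (14 + (-3 + (6/(-1) + 25/4)))*((-4 + 0) + 2/(-2)) = (14 + (-3 + (6*(-1) + 25*(¼))))*(-4 + 2*(-½)) = (14 + (-3 + (-6 + 25/4)))*(-4 - 1) = (14 + (-3 + ¼))*(-5) = (14 - 11/4)*(-5) = (45/4)*(-5) = -225/4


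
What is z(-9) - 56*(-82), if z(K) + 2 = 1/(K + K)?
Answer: 82619/18 ≈ 4589.9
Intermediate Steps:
z(K) = -2 + 1/(2*K) (z(K) = -2 + 1/(K + K) = -2 + 1/(2*K))
z(-9) - 56*(-82) = (-2 + (½)/(-9)) - 56*(-82) = (-2 + (½)*(-⅑)) + 4592 = (-2 - 1/18) + 4592 = -37/18 + 4592 = 82619/18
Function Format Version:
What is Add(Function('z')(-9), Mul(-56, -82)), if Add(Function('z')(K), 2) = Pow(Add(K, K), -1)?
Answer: Rational(82619, 18) ≈ 4589.9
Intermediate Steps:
Function('z')(K) = Add(-2, Mul(Rational(1, 2), Pow(K, -1))) (Function('z')(K) = Add(-2, Pow(Add(K, K), -1)) = Add(-2, Pow(Mul(2, K), -1)) = Add(-2, Mul(Rational(1, 2), Pow(K, -1))))
Add(Function('z')(-9), Mul(-56, -82)) = Add(Add(-2, Mul(Rational(1, 2), Pow(-9, -1))), Mul(-56, -82)) = Add(Add(-2, Mul(Rational(1, 2), Rational(-1, 9))), 4592) = Add(Add(-2, Rational(-1, 18)), 4592) = Add(Rational(-37, 18), 4592) = Rational(82619, 18)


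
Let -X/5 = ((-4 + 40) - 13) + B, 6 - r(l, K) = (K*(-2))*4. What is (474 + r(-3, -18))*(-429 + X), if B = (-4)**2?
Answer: -209664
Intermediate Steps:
r(l, K) = 6 + 8*K (r(l, K) = 6 - K*(-2)*4 = 6 - (-2*K)*4 = 6 - (-8)*K = 6 + 8*K)
B = 16
X = -195 (X = -5*(((-4 + 40) - 13) + 16) = -5*((36 - 13) + 16) = -5*(23 + 16) = -5*39 = -195)
(474 + r(-3, -18))*(-429 + X) = (474 + (6 + 8*(-18)))*(-429 - 195) = (474 + (6 - 144))*(-624) = (474 - 138)*(-624) = 336*(-624) = -209664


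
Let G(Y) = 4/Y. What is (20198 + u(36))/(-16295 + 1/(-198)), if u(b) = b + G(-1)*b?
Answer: -3977820/3226411 ≈ -1.2329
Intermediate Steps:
u(b) = -3*b (u(b) = b + (4/(-1))*b = b + (4*(-1))*b = b - 4*b = -3*b)
(20198 + u(36))/(-16295 + 1/(-198)) = (20198 - 3*36)/(-16295 + 1/(-198)) = (20198 - 108)/(-16295 - 1/198) = 20090/(-3226411/198) = 20090*(-198/3226411) = -3977820/3226411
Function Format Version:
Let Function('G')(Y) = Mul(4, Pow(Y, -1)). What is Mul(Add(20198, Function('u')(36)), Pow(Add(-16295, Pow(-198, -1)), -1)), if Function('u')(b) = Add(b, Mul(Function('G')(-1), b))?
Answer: Rational(-3977820, 3226411) ≈ -1.2329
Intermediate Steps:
Function('u')(b) = Mul(-3, b) (Function('u')(b) = Add(b, Mul(Mul(4, Pow(-1, -1)), b)) = Add(b, Mul(Mul(4, -1), b)) = Add(b, Mul(-4, b)) = Mul(-3, b))
Mul(Add(20198, Function('u')(36)), Pow(Add(-16295, Pow(-198, -1)), -1)) = Mul(Add(20198, Mul(-3, 36)), Pow(Add(-16295, Pow(-198, -1)), -1)) = Mul(Add(20198, -108), Pow(Add(-16295, Rational(-1, 198)), -1)) = Mul(20090, Pow(Rational(-3226411, 198), -1)) = Mul(20090, Rational(-198, 3226411)) = Rational(-3977820, 3226411)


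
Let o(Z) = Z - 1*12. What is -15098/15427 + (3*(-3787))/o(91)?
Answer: -176458889/1218733 ≈ -144.79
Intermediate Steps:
o(Z) = -12 + Z (o(Z) = Z - 12 = -12 + Z)
-15098/15427 + (3*(-3787))/o(91) = -15098/15427 + (3*(-3787))/(-12 + 91) = -15098*1/15427 - 11361/79 = -15098/15427 - 11361*1/79 = -15098/15427 - 11361/79 = -176458889/1218733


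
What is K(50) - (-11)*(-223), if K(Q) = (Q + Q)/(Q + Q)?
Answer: -2452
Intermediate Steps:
K(Q) = 1 (K(Q) = (2*Q)/((2*Q)) = (2*Q)*(1/(2*Q)) = 1)
K(50) - (-11)*(-223) = 1 - (-11)*(-223) = 1 - 1*2453 = 1 - 2453 = -2452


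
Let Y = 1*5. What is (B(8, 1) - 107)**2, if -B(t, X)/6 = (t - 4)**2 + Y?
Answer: 54289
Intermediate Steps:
Y = 5
B(t, X) = -30 - 6*(-4 + t)**2 (B(t, X) = -6*((t - 4)**2 + 5) = -6*((-4 + t)**2 + 5) = -6*(5 + (-4 + t)**2) = -30 - 6*(-4 + t)**2)
(B(8, 1) - 107)**2 = ((-30 - 6*(-4 + 8)**2) - 107)**2 = ((-30 - 6*4**2) - 107)**2 = ((-30 - 6*16) - 107)**2 = ((-30 - 96) - 107)**2 = (-126 - 107)**2 = (-233)**2 = 54289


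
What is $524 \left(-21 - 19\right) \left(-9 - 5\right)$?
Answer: $293440$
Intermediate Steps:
$524 \left(-21 - 19\right) \left(-9 - 5\right) = 524 \left(\left(-40\right) \left(-14\right)\right) = 524 \cdot 560 = 293440$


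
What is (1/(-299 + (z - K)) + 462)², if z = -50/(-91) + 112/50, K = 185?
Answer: 255807412919009329/1198486320516 ≈ 2.1344e+5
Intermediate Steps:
z = 6346/2275 (z = -50*(-1/91) + 112*(1/50) = 50/91 + 56/25 = 6346/2275 ≈ 2.7895)
(1/(-299 + (z - K)) + 462)² = (1/(-299 + (6346/2275 - 1*185)) + 462)² = (1/(-299 + (6346/2275 - 185)) + 462)² = (1/(-299 - 414529/2275) + 462)² = (1/(-1094754/2275) + 462)² = (-2275/1094754 + 462)² = (505774073/1094754)² = 255807412919009329/1198486320516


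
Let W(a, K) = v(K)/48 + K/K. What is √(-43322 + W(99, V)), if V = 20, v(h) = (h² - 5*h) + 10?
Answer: I*√6237294/12 ≈ 208.12*I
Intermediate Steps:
v(h) = 10 + h² - 5*h
W(a, K) = 29/24 - 5*K/48 + K²/48 (W(a, K) = (10 + K² - 5*K)/48 + K/K = (10 + K² - 5*K)*(1/48) + 1 = (5/24 - 5*K/48 + K²/48) + 1 = 29/24 - 5*K/48 + K²/48)
√(-43322 + W(99, V)) = √(-43322 + (29/24 - 5/48*20 + (1/48)*20²)) = √(-43322 + (29/24 - 25/12 + (1/48)*400)) = √(-43322 + (29/24 - 25/12 + 25/3)) = √(-43322 + 179/24) = √(-1039549/24) = I*√6237294/12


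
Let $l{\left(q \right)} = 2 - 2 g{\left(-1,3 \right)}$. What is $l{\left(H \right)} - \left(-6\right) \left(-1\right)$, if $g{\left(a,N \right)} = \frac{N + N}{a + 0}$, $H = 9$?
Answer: $8$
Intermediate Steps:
$g{\left(a,N \right)} = \frac{2 N}{a}$
$l{\left(q \right)} = 14$ ($l{\left(q \right)} = 2 - 2 \cdot 2 \cdot 3 \frac{1}{-1} = 2 - 2 \cdot 2 \cdot 3 \left(-1\right) = 2 - -12 = 2 + 12 = 14$)
$l{\left(H \right)} - \left(-6\right) \left(-1\right) = 14 - \left(-6\right) \left(-1\right) = 14 - 6 = 8$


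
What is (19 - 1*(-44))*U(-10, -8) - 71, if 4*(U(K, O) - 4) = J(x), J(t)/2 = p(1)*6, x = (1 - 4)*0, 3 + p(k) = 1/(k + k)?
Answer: -583/2 ≈ -291.50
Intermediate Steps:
p(k) = -3 + 1/(2*k) (p(k) = -3 + 1/(k + k) = -3 + 1/(2*k))
x = 0 (x = -3*0 = 0)
J(t) = -30 (J(t) = 2*((-3 + (1/2)/1)*6) = 2*((-3 + (1/2)*1)*6) = 2*((-3 + 1/2)*6) = 2*(-5/2*6) = 2*(-15) = -30)
U(K, O) = -7/2 (U(K, O) = 4 + (1/4)*(-30) = 4 - 15/2 = -7/2)
(19 - 1*(-44))*U(-10, -8) - 71 = (19 - 1*(-44))*(-7/2) - 71 = (19 + 44)*(-7/2) - 71 = 63*(-7/2) - 71 = -441/2 - 71 = -583/2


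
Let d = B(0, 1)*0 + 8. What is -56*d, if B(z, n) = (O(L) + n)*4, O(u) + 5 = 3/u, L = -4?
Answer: -448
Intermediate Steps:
O(u) = -5 + 3/u
B(z, n) = -23 + 4*n (B(z, n) = ((-5 + 3/(-4)) + n)*4 = ((-5 + 3*(-¼)) + n)*4 = ((-5 - ¾) + n)*4 = (-23/4 + n)*4 = -23 + 4*n)
d = 8 (d = (-23 + 4*1)*0 + 8 = (-23 + 4)*0 + 8 = -19*0 + 8 = 0 + 8 = 8)
-56*d = -56*8 = -448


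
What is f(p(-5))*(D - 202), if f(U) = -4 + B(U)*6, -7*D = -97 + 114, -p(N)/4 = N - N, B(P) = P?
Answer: 5724/7 ≈ 817.71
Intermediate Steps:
p(N) = 0 (p(N) = -4*(N - N) = -4*0 = 0)
D = -17/7 (D = -(-97 + 114)/7 = -1/7*17 = -17/7 ≈ -2.4286)
f(U) = -4 + 6*U (f(U) = -4 + U*6 = -4 + 6*U)
f(p(-5))*(D - 202) = (-4 + 6*0)*(-17/7 - 202) = (-4 + 0)*(-1431/7) = -4*(-1431/7) = 5724/7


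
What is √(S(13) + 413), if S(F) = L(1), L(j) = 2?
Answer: √415 ≈ 20.372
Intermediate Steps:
S(F) = 2
√(S(13) + 413) = √(2 + 413) = √415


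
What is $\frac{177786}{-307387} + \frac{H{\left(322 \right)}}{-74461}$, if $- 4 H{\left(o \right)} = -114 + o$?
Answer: $- \frac{13222139222}{22888343407} \approx -0.57768$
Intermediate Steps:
$H{\left(o \right)} = \frac{57}{2} - \frac{o}{4}$ ($H{\left(o \right)} = - \frac{-114 + o}{4} = \frac{57}{2} - \frac{o}{4}$)
$\frac{177786}{-307387} + \frac{H{\left(322 \right)}}{-74461} = \frac{177786}{-307387} + \frac{\frac{57}{2} - \frac{161}{2}}{-74461} = 177786 \left(- \frac{1}{307387}\right) + \left(\frac{57}{2} - \frac{161}{2}\right) \left(- \frac{1}{74461}\right) = - \frac{177786}{307387} - - \frac{52}{74461} = - \frac{177786}{307387} + \frac{52}{74461} = - \frac{13222139222}{22888343407}$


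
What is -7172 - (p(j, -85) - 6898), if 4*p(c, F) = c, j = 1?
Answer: -1097/4 ≈ -274.25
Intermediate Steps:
p(c, F) = c/4
-7172 - (p(j, -85) - 6898) = -7172 - ((¼)*1 - 6898) = -7172 - (¼ - 6898) = -7172 - 1*(-27591/4) = -7172 + 27591/4 = -1097/4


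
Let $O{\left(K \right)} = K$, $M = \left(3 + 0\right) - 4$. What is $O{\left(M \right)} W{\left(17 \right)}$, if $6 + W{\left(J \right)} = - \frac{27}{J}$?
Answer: $\frac{129}{17} \approx 7.5882$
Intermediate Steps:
$W{\left(J \right)} = -6 - \frac{27}{J}$
$M = -1$ ($M = 3 - 4 = -1$)
$O{\left(M \right)} W{\left(17 \right)} = - (-6 - \frac{27}{17}) = \left(-1\right) \left(- \frac{129}{17}\right) = \frac{129}{17}$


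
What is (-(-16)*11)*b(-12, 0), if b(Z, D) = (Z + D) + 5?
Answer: -1232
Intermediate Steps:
b(Z, D) = 5 + D + Z (b(Z, D) = (D + Z) + 5 = 5 + D + Z)
(-(-16)*11)*b(-12, 0) = (-(-16)*11)*(5 + 0 - 12) = -4*(-44)*(-7) = 176*(-7) = -1232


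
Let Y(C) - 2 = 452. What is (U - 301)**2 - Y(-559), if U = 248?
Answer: 2355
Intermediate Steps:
Y(C) = 454 (Y(C) = 2 + 452 = 454)
(U - 301)**2 - Y(-559) = (248 - 301)**2 - 1*454 = (-53)**2 - 454 = 2809 - 454 = 2355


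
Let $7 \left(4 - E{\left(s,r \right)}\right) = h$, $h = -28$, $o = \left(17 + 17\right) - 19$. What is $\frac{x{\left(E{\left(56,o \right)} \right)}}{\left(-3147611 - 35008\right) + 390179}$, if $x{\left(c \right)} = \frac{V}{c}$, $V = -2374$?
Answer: $\frac{1187}{11169760} \approx 0.00010627$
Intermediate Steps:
$o = 15$ ($o = 34 - 19 = 15$)
$E{\left(s,r \right)} = 8$ ($E{\left(s,r \right)} = 4 - -4 = 4 + 4 = 8$)
$x{\left(c \right)} = - \frac{2374}{c}$
$\frac{x{\left(E{\left(56,o \right)} \right)}}{\left(-3147611 - 35008\right) + 390179} = \frac{\left(-2374\right) \frac{1}{8}}{\left(-3147611 - 35008\right) + 390179} = \frac{\left(-2374\right) \frac{1}{8}}{-3182619 + 390179} = - \frac{1187}{4 \left(-2792440\right)} = \left(- \frac{1187}{4}\right) \left(- \frac{1}{2792440}\right) = \frac{1187}{11169760}$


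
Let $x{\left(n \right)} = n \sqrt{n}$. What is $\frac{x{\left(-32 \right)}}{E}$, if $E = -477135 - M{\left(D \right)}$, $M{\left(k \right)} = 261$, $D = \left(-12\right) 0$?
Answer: $\frac{32 i \sqrt{2}}{119349} \approx 0.00037918 i$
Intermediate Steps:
$D = 0$
$x{\left(n \right)} = n^{\frac{3}{2}}$
$E = -477396$ ($E = -477135 - 261 = -477396$)
$\frac{x{\left(-32 \right)}}{E} = \frac{\left(-32\right)^{\frac{3}{2}}}{-477396} = - 128 i \sqrt{2} \left(- \frac{1}{477396}\right) = \frac{32 i \sqrt{2}}{119349}$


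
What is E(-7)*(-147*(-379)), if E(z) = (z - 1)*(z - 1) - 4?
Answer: 3342780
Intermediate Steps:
E(z) = -4 + (-1 + z)² (E(z) = (-1 + z)*(-1 + z) - 4 = (-1 + z)² - 4 = -4 + (-1 + z)²)
E(-7)*(-147*(-379)) = (-4 + (-1 - 7)²)*(-147*(-379)) = (-4 + (-8)²)*55713 = (-4 + 64)*55713 = 60*55713 = 3342780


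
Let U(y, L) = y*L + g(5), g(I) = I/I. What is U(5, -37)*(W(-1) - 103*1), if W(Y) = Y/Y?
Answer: 18768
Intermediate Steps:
g(I) = 1
W(Y) = 1
U(y, L) = 1 + L*y (U(y, L) = y*L + 1 = L*y + 1 = 1 + L*y)
U(5, -37)*(W(-1) - 103*1) = (1 - 37*5)*(1 - 103*1) = (1 - 185)*(1 - 103) = -184*(-102) = 18768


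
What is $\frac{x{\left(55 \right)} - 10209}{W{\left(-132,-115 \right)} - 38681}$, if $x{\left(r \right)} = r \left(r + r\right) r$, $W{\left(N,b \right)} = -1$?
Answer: $- \frac{322541}{38682} \approx -8.3383$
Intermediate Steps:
$x{\left(r \right)} = 2 r^{3}$ ($x{\left(r \right)} = r 2 r r = 2 r^{2} r = 2 r^{3}$)
$\frac{x{\left(55 \right)} - 10209}{W{\left(-132,-115 \right)} - 38681} = \frac{2 \cdot 55^{3} - 10209}{-1 - 38681} = \frac{2 \cdot 166375 - 10209}{-38682} = \left(332750 - 10209\right) \left(- \frac{1}{38682}\right) = 322541 \left(- \frac{1}{38682}\right) = - \frac{322541}{38682}$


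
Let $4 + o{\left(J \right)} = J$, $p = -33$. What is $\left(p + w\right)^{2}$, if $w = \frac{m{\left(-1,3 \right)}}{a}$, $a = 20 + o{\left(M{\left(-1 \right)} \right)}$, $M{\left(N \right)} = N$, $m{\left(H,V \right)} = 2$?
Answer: $\frac{243049}{225} \approx 1080.2$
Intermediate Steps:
$o{\left(J \right)} = -4 + J$
$a = 15$ ($a = 20 - 5 = 15$)
$w = \frac{2}{15} \approx 0.13333$
$\left(p + w\right)^{2} = \left(-33 + \frac{2}{15}\right)^{2} = \left(- \frac{493}{15}\right)^{2} = \frac{243049}{225}$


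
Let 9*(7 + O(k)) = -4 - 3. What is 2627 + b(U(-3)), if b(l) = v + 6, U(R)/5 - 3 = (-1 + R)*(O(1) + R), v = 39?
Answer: 2672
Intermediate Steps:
O(k) = -70/9 (O(k) = -7 + (-4 - 3)/9 = -7 + (⅑)*(-7) = -7 - 7/9 = -70/9)
U(R) = 15 + 5*(-1 + R)*(-70/9 + R) (U(R) = 15 + 5*((-1 + R)*(-70/9 + R)) = 15 + 5*(-1 + R)*(-70/9 + R))
b(l) = 45 (b(l) = 39 + 6 = 45)
2627 + b(U(-3)) = 2627 + 45 = 2672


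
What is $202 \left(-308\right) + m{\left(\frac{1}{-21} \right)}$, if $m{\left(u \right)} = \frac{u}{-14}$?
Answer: $- \frac{18291503}{294} \approx -62216.0$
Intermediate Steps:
$m{\left(u \right)} = - \frac{u}{14}$ ($m{\left(u \right)} = u \left(- \frac{1}{14}\right) = - \frac{u}{14}$)
$202 \left(-308\right) + m{\left(\frac{1}{-21} \right)} = 202 \left(-308\right) - \frac{1}{14 \left(-21\right)} = -62216 - - \frac{1}{294} = -62216 + \frac{1}{294} = - \frac{18291503}{294}$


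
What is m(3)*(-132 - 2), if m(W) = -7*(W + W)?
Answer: 5628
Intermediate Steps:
m(W) = -14*W
m(3)*(-132 - 2) = (-14*3)*(-132 - 2) = -42*(-134) = 5628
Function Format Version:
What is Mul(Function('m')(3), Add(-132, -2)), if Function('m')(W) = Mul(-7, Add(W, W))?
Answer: 5628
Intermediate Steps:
Function('m')(W) = Mul(-14, W) (Function('m')(W) = Mul(-7, Mul(2, W)) = Mul(-14, W))
Mul(Function('m')(3), Add(-132, -2)) = Mul(Mul(-14, 3), Add(-132, -2)) = Mul(-42, -134) = 5628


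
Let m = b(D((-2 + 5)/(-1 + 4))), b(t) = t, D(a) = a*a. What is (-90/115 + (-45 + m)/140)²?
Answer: 779689/648025 ≈ 1.2032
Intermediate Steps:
D(a) = a²
m = 1 (m = ((-2 + 5)/(-1 + 4))² = (3/3)² = (3*(⅓))² = 1² = 1)
(-90/115 + (-45 + m)/140)² = (-90/115 + (-45 + 1)/140)² = (-90*1/115 - 44*1/140)² = (-18/23 - 11/35)² = (-883/805)² = 779689/648025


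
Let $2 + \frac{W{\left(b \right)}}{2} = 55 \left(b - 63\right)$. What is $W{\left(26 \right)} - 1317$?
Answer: $-5391$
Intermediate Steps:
$W{\left(b \right)} = -6934 + 110 b$ ($W{\left(b \right)} = -4 + 2 \cdot 55 \left(b - 63\right) = -4 + 2 \cdot 55 \left(-63 + b\right) = -4 + 2 \left(-3465 + 55 b\right) = -4 + \left(-6930 + 110 b\right) = -6934 + 110 b$)
$W{\left(26 \right)} - 1317 = \left(-6934 + 110 \cdot 26\right) - 1317 = \left(-6934 + 2860\right) - 1317 = -4074 - 1317 = -5391$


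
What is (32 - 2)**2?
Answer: 900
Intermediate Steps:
(32 - 2)**2 = 30**2 = 900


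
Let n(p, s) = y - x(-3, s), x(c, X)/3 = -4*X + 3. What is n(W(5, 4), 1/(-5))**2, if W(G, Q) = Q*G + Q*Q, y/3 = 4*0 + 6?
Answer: 1089/25 ≈ 43.560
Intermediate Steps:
x(c, X) = 9 - 12*X (x(c, X) = 3*(-4*X + 3) = 3*(3 - 4*X) = 9 - 12*X)
y = 18 (y = 3*(4*0 + 6) = 3*(0 + 6) = 3*6 = 18)
W(G, Q) = Q**2 + G*Q (W(G, Q) = G*Q + Q**2 = Q**2 + G*Q)
n(p, s) = 9 + 12*s (n(p, s) = 18 - (9 - 12*s) = 18 + (-9 + 12*s) = 9 + 12*s)
n(W(5, 4), 1/(-5))**2 = (9 + 12/(-5))**2 = (9 + 12*(-1/5))**2 = (9 - 12/5)**2 = (33/5)**2 = 1089/25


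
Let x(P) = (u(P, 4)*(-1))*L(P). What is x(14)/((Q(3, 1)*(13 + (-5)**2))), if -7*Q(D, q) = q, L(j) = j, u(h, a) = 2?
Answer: 98/19 ≈ 5.1579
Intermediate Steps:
Q(D, q) = -q/7
x(P) = -2*P (x(P) = (2*(-1))*P = -2*P)
x(14)/((Q(3, 1)*(13 + (-5)**2))) = (-2*14)/(((-1/7*1)*(13 + (-5)**2))) = -28*(-7/(13 + 25)) = -28/((-1/7*38)) = -28/(-38/7) = -28*(-7/38) = 98/19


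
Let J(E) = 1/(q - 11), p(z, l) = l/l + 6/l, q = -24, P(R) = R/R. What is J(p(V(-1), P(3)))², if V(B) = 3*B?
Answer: 1/1225 ≈ 0.00081633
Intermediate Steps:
P(R) = 1
p(z, l) = 1 + 6/l
J(E) = -1/35 (J(E) = 1/(-24 - 11) = 1/(-35) = -1/35)
J(p(V(-1), P(3)))² = (-1/35)² = 1/1225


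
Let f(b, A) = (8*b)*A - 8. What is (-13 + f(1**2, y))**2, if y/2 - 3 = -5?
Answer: 2809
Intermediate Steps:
y = -4 (y = 6 + 2*(-5) = 6 - 10 = -4)
f(b, A) = -8 + 8*A*b (f(b, A) = 8*A*b - 8 = -8 + 8*A*b)
(-13 + f(1**2, y))**2 = (-13 + (-8 + 8*(-4)*1**2))**2 = (-13 + (-8 + 8*(-4)*1))**2 = (-13 + (-8 - 32))**2 = (-13 - 40)**2 = (-53)**2 = 2809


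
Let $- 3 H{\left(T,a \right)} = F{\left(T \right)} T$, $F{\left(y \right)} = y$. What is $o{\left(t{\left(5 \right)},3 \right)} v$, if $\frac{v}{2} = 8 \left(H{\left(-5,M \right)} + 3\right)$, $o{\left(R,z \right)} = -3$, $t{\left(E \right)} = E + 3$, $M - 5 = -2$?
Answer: $256$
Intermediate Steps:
$M = 3$ ($M = 5 - 2 = 3$)
$H{\left(T,a \right)} = - \frac{T^{2}}{3}$ ($H{\left(T,a \right)} = - \frac{T T}{3} = - \frac{T^{2}}{3}$)
$t{\left(E \right)} = 3 + E$
$v = - \frac{256}{3}$ ($v = 2 \cdot 8 \left(- \frac{\left(-5\right)^{2}}{3} + 3\right) = 2 \cdot 8 \left(\left(- \frac{1}{3}\right) 25 + 3\right) = 2 \cdot 8 \left(- \frac{25}{3} + 3\right) = 2 \cdot 8 \left(- \frac{16}{3}\right) = 2 \left(- \frac{128}{3}\right) = - \frac{256}{3} \approx -85.333$)
$o{\left(t{\left(5 \right)},3 \right)} v = \left(-3\right) \left(- \frac{256}{3}\right) = 256$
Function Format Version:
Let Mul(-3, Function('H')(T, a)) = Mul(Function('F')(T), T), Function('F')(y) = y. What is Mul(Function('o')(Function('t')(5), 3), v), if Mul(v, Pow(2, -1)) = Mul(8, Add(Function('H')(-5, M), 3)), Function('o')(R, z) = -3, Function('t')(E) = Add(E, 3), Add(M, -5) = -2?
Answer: 256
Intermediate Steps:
M = 3 (M = Add(5, -2) = 3)
Function('H')(T, a) = Mul(Rational(-1, 3), Pow(T, 2)) (Function('H')(T, a) = Mul(Rational(-1, 3), Mul(T, T)) = Mul(Rational(-1, 3), Pow(T, 2)))
Function('t')(E) = Add(3, E)
v = Rational(-256, 3) (v = Mul(2, Mul(8, Add(Mul(Rational(-1, 3), Pow(-5, 2)), 3))) = Mul(2, Mul(8, Add(Mul(Rational(-1, 3), 25), 3))) = Mul(2, Mul(8, Add(Rational(-25, 3), 3))) = Mul(2, Mul(8, Rational(-16, 3))) = Mul(2, Rational(-128, 3)) = Rational(-256, 3) ≈ -85.333)
Mul(Function('o')(Function('t')(5), 3), v) = Mul(-3, Rational(-256, 3)) = 256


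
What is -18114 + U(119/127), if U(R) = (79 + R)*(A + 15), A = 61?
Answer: -1528926/127 ≈ -12039.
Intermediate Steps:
U(R) = 6004 + 76*R (U(R) = (79 + R)*(61 + 15) = (79 + R)*76 = 6004 + 76*R)
-18114 + U(119/127) = -18114 + (6004 + 76*(119/127)) = -18114 + (6004 + 9044/127) = -18114 + 771552/127 = -1528926/127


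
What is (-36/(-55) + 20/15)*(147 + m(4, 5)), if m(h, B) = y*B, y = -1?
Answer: 46576/165 ≈ 282.28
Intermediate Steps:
m(h, B) = -B
(-36/(-55) + 20/15)*(147 + m(4, 5)) = (-36/(-55) + 20/15)*(147 - 1*5) = (-36*(-1/55) + 20*(1/15))*(147 - 5) = (36/55 + 4/3)*142 = (328/165)*142 = 46576/165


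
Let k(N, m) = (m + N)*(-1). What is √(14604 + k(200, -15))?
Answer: √14419 ≈ 120.08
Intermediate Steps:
k(N, m) = -N - m (k(N, m) = (N + m)*(-1) = -N - m)
√(14604 + k(200, -15)) = √(14604 + (-1*200 - 1*(-15))) = √(14604 + (-200 + 15)) = √(14604 - 185) = √14419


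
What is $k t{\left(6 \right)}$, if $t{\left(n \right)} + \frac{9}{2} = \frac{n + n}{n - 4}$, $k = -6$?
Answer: $-9$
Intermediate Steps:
$t{\left(n \right)} = - \frac{9}{2} + \frac{2 n}{-4 + n}$ ($t{\left(n \right)} = - \frac{9}{2} + \frac{n + n}{n - 4} = - \frac{9}{2} + \frac{2 n}{-4 + n}$)
$k t{\left(6 \right)} = - 6 \frac{36 - 30}{2 \left(-4 + 6\right)} = - 6 \frac{36 - 30}{2 \cdot 2} = - 6 \cdot \frac{1}{2} \cdot \frac{1}{2} \cdot 6 = \left(-6\right) \frac{3}{2} = -9$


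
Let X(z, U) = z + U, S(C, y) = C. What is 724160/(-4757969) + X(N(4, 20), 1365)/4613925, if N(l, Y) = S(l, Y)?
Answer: -3334706268439/21952912118325 ≈ -0.15190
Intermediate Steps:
N(l, Y) = l
X(z, U) = U + z
724160/(-4757969) + X(N(4, 20), 1365)/4613925 = 724160/(-4757969) + (1365 + 4)/4613925 = 724160*(-1/4757969) + 1369*(1/4613925) = -724160/4757969 + 1369/4613925 = -3334706268439/21952912118325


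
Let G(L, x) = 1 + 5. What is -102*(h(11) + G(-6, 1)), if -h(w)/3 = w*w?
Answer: 36414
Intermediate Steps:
G(L, x) = 6
h(w) = -3*w² (h(w) = -3*w*w = -3*w²)
-102*(h(11) + G(-6, 1)) = -102*(-3*11² + 6) = -102*(-3*121 + 6) = -102*(-363 + 6) = -102*(-357) = 36414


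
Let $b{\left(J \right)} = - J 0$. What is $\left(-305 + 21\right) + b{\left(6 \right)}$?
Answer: $-284$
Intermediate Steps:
$b{\left(J \right)} = 0$ ($b{\left(J \right)} = \left(-1\right) 0 = 0$)
$\left(-305 + 21\right) + b{\left(6 \right)} = \left(-305 + 21\right) + 0 = -284 + 0 = -284$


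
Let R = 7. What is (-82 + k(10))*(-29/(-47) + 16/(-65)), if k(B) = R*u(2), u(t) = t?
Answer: -77044/3055 ≈ -25.219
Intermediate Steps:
k(B) = 14 (k(B) = 7*2 = 14)
(-82 + k(10))*(-29/(-47) + 16/(-65)) = (-82 + 14)*(-29/(-47) + 16/(-65)) = -68*(-29*(-1/47) + 16*(-1/65)) = -68*(29/47 - 16/65) = -68*1133/3055 = -77044/3055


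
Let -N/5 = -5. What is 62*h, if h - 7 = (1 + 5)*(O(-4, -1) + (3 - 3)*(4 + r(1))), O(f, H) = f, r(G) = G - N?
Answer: -1054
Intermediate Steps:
N = 25 (N = -5*(-5) = 25)
r(G) = -25 + G (r(G) = G - 1*25 = G - 25 = -25 + G)
h = -17 (h = 7 + (1 + 5)*(-4 + (3 - 3)*(4 + (-25 + 1))) = 7 + 6*(-4 + 0*(4 - 24)) = 7 + 6*(-4 + 0*(-20)) = 7 + 6*(-4 + 0) = 7 + 6*(-4) = 7 - 24 = -17)
62*h = 62*(-17) = -1054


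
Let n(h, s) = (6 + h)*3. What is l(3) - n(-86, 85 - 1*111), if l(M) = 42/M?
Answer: 254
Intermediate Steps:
n(h, s) = 18 + 3*h
l(3) - n(-86, 85 - 1*111) = 42/3 - (18 + 3*(-86)) = 42*(⅓) - (18 - 258) = 14 - 1*(-240) = 14 + 240 = 254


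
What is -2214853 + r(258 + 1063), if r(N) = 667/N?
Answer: -2925820146/1321 ≈ -2.2149e+6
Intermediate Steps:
-2214853 + r(258 + 1063) = -2214853 + 667/(258 + 1063) = -2214853 + 667/1321 = -2925820146/1321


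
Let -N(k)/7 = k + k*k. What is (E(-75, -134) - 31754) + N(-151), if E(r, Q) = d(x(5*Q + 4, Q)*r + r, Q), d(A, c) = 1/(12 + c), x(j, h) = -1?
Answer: -23217089/122 ≈ -1.9030e+5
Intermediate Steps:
N(k) = -7*k - 7*k² (N(k) = -7*(k + k*k) = -7*(k + k²) = -7*k - 7*k²)
E(r, Q) = 1/(12 + Q)
(E(-75, -134) - 31754) + N(-151) = (1/(12 - 134) - 31754) - 7*(-151)*(1 - 151) = (1/(-122) - 31754) - 7*(-151)*(-150) = (-1/122 - 31754) - 158550 = -3873989/122 - 158550 = -23217089/122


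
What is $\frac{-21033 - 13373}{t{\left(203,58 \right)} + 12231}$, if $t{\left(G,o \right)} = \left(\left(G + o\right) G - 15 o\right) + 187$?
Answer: $- \frac{34406}{64531} \approx -0.53317$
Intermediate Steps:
$t{\left(G,o \right)} = 187 - 15 o + G \left(G + o\right)$ ($t{\left(G,o \right)} = \left(G \left(G + o\right) - 15 o\right) + 187 = \left(- 15 o + G \left(G + o\right)\right) + 187 = 187 - 15 o + G \left(G + o\right)$)
$\frac{-21033 - 13373}{t{\left(203,58 \right)} + 12231} = \frac{-21033 - 13373}{\left(187 + 203^{2} - 870 + 203 \cdot 58\right) + 12231} = - \frac{34406}{\left(187 + 41209 - 870 + 11774\right) + 12231} = - \frac{34406}{52300 + 12231} = - \frac{34406}{64531}$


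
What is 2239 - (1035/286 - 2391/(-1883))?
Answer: 1203153851/538538 ≈ 2234.1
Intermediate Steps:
2239 - (1035/286 - 2391/(-1883)) = 2239 - (1035*(1/286) - 2391*(-1/1883)) = 2239 - (1035/286 + 2391/1883) = 2239 - 1*2632731/538538 = 2239 - 2632731/538538 = 1203153851/538538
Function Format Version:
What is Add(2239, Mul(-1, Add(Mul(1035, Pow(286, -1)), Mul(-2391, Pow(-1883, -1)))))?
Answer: Rational(1203153851, 538538) ≈ 2234.1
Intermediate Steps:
Add(2239, Mul(-1, Add(Mul(1035, Pow(286, -1)), Mul(-2391, Pow(-1883, -1))))) = Add(2239, Mul(-1, Add(Mul(1035, Rational(1, 286)), Mul(-2391, Rational(-1, 1883))))) = Add(2239, Mul(-1, Add(Rational(1035, 286), Rational(2391, 1883)))) = Add(2239, Mul(-1, Rational(2632731, 538538))) = Add(2239, Rational(-2632731, 538538)) = Rational(1203153851, 538538)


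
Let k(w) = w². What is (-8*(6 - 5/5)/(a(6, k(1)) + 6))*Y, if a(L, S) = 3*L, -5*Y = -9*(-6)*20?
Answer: 360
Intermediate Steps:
Y = -216 (Y = -(-9*(-6))*20/5 = -54*20/5 = -⅕*1080 = -216)
(-8*(6 - 5/5)/(a(6, k(1)) + 6))*Y = -8*(6 - 5/5)/(3*6 + 6)*(-216) = -8*(6 - 5*⅕)/(18 + 6)*(-216) = -8*(6 - 1)/24*(-216) = -40/24*(-216) = -8*5/24*(-216) = -5/3*(-216) = 360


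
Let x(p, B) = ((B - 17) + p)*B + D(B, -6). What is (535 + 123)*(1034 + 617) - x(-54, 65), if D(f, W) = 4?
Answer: 1086744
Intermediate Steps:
x(p, B) = 4 + B*(-17 + B + p) (x(p, B) = ((B - 17) + p)*B + 4 = ((-17 + B) + p)*B + 4 = (-17 + B + p)*B + 4 = B*(-17 + B + p) + 4 = 4 + B*(-17 + B + p))
(535 + 123)*(1034 + 617) - x(-54, 65) = (535 + 123)*(1034 + 617) - (4 + 65**2 - 17*65 + 65*(-54)) = 658*1651 - (4 + 4225 - 1105 - 3510) = 1086358 - 1*(-386) = 1086358 + 386 = 1086744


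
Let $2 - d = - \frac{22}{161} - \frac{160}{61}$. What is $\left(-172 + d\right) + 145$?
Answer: $- \frac{218423}{9821} \approx -22.24$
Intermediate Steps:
$d = \frac{46744}{9821}$ ($d = 2 - \left(- \frac{22}{161} - \frac{160}{61}\right) = 2 - - \frac{27102}{9821} = 2 + \frac{27102}{9821} = \frac{46744}{9821} \approx 4.7596$)
$\left(-172 + d\right) + 145 = \left(-172 + \frac{46744}{9821}\right) + 145 = - \frac{1642468}{9821} + 145 = - \frac{218423}{9821}$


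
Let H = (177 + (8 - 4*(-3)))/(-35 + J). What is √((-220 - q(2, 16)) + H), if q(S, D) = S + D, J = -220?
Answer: I*√15526185/255 ≈ 15.452*I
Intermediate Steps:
q(S, D) = D + S
H = -197/255 (H = (177 + (8 - 4*(-3)))/(-35 - 220) = (177 + (8 + 12))/(-255) = (177 + 20)*(-1/255) = 197*(-1/255) = -197/255 ≈ -0.77255)
√((-220 - q(2, 16)) + H) = √((-220 - (16 + 2)) - 197/255) = √((-220 - 1*18) - 197/255) = √((-220 - 18) - 197/255) = √(-238 - 197/255) = √(-60887/255) = I*√15526185/255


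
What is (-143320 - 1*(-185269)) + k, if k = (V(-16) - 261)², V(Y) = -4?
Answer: 112174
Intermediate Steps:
k = 70225 (k = (-4 - 261)² = (-265)² = 70225)
(-143320 - 1*(-185269)) + k = (-143320 - 1*(-185269)) + 70225 = (-143320 + 185269) + 70225 = 41949 + 70225 = 112174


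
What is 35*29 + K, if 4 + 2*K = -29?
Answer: 1997/2 ≈ 998.50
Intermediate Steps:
K = -33/2 (K = -2 + (1/2)*(-29) = -2 - 29/2 = -33/2 ≈ -16.500)
35*29 + K = 35*29 - 33/2 = 1015 - 33/2 = 1997/2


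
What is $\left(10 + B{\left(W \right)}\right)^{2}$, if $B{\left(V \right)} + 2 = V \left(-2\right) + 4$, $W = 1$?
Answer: $100$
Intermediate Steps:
$B{\left(V \right)} = 2 - 2 V$ ($B{\left(V \right)} = -2 + \left(V \left(-2\right) + 4\right) = -2 - \left(-4 + 2 V\right) = 2 - 2 V$)
$\left(10 + B{\left(W \right)}\right)^{2} = \left(10 + \left(2 - 2\right)\right)^{2} = \left(10 + 0\right)^{2} = 10^{2} = 100$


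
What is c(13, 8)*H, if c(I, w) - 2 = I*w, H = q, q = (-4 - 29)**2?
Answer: 115434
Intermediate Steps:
q = 1089 (q = (-33)**2 = 1089)
H = 1089
c(I, w) = 2 + I*w
c(13, 8)*H = (2 + 13*8)*1089 = (2 + 104)*1089 = 106*1089 = 115434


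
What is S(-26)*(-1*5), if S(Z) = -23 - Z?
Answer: -15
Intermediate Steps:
S(-26)*(-1*5) = (-23 - 1*(-26))*(-1*5) = (-23 + 26)*(-5) = 3*(-5) = -15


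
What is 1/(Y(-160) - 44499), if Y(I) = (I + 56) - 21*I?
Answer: -1/41243 ≈ -2.4247e-5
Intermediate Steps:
Y(I) = 56 - 20*I (Y(I) = (56 + I) - 21*I = 56 - 20*I)
1/(Y(-160) - 44499) = 1/((56 - 20*(-160)) - 44499) = 1/((56 + 3200) - 44499) = 1/(3256 - 44499) = 1/(-41243) = -1/41243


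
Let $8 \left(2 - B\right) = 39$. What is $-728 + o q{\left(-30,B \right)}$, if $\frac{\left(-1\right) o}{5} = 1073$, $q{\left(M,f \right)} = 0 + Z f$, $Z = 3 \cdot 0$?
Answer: $-728$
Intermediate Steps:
$B = - \frac{23}{8}$ ($B = 2 - \frac{39}{8} = - \frac{23}{8} \approx -2.875$)
$Z = 0$
$q{\left(M,f \right)} = 0$ ($q{\left(M,f \right)} = 0 + 0 f = 0 + 0 = 0$)
$o = -5365$ ($o = \left(-5\right) 1073 = -5365$)
$-728 + o q{\left(-30,B \right)} = -728 - 0 = -728 + 0 = -728$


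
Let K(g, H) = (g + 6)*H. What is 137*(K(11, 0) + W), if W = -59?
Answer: -8083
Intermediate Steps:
K(g, H) = H*(6 + g) (K(g, H) = (6 + g)*H = H*(6 + g))
137*(K(11, 0) + W) = 137*(0*(6 + 11) - 59) = 137*(0*17 - 59) = 137*(0 - 59) = 137*(-59) = -8083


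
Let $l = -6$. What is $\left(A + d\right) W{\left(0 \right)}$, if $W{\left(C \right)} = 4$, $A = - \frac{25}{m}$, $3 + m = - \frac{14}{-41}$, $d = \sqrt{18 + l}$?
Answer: $\frac{4100}{109} + 8 \sqrt{3} \approx 51.471$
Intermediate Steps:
$d = 2 \sqrt{3}$ ($d = \sqrt{18 - 6} = \sqrt{12} = 2 \sqrt{3} \approx 3.4641$)
$m = - \frac{109}{41}$ ($m = -3 - \frac{14}{-41} = -3 - - \frac{14}{41} = -3 + \frac{14}{41} = - \frac{109}{41} \approx -2.6585$)
$A = \frac{1025}{109}$ ($A = - \frac{25}{- \frac{109}{41}} = \left(-25\right) \left(- \frac{41}{109}\right) = \frac{1025}{109} \approx 9.4037$)
$\left(A + d\right) W{\left(0 \right)} = \left(\frac{1025}{109} + 2 \sqrt{3}\right) 4 = \frac{4100}{109} + 8 \sqrt{3}$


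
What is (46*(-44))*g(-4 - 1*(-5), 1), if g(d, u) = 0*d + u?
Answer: -2024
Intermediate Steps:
g(d, u) = u (g(d, u) = 0 + u = u)
(46*(-44))*g(-4 - 1*(-5), 1) = (46*(-44))*1 = -2024*1 = -2024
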